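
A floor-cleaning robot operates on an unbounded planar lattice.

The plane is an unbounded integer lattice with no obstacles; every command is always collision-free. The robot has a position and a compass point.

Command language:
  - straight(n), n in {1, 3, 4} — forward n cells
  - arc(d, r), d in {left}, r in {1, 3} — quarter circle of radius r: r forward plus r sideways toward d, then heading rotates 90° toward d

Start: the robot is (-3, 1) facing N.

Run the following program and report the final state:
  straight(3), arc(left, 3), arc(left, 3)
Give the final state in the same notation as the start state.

begin: (-3, 1) facing N
1. straight(3) → (-3, 4) facing N
2. arc(left, 3) → (-6, 7) facing W
3. arc(left, 3) → (-9, 4) facing S

(-9, 4) facing S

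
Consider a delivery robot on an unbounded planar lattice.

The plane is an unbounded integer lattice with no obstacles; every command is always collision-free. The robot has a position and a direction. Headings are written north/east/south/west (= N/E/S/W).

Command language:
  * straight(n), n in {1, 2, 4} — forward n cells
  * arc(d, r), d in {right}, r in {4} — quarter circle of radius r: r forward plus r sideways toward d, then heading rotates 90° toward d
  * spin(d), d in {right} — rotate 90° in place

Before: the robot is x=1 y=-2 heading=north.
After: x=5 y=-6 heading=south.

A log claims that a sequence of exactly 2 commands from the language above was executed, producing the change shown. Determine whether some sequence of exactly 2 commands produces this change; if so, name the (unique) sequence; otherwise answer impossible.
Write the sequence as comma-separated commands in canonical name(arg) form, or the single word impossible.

key: position moved to (5,-6) AND the heading swung to S — translation plus rotation needed
initial: x=1 y=-2 heading=north
t=1 spin(right) ⇒ x=1 y=-2 heading=east
t=2 arc(right, 4) ⇒ x=5 y=-6 heading=south
no other 2-command option fits: unique.

spin(right), arc(right, 4)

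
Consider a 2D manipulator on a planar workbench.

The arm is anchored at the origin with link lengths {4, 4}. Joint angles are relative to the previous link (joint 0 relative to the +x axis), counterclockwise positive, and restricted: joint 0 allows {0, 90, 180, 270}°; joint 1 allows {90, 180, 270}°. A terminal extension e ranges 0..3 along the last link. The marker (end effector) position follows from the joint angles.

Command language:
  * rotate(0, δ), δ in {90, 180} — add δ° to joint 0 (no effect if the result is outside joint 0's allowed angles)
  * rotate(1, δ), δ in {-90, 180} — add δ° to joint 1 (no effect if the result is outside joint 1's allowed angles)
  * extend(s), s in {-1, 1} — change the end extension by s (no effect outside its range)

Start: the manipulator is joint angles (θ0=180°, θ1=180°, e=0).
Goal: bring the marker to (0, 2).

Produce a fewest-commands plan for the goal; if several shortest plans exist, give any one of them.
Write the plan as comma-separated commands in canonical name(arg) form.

t0: joint angles (θ0=180°, θ1=180°, e=0)
step 1 (extend(1)): joint angles (θ0=180°, θ1=180°, e=1)
step 2 (extend(1)): joint angles (θ0=180°, θ1=180°, e=2)
step 3 (rotate(0, 90)): joint angles (θ0=270°, θ1=180°, e=2)
shorter routes all fall short; 3 is best.

extend(1), extend(1), rotate(0, 90)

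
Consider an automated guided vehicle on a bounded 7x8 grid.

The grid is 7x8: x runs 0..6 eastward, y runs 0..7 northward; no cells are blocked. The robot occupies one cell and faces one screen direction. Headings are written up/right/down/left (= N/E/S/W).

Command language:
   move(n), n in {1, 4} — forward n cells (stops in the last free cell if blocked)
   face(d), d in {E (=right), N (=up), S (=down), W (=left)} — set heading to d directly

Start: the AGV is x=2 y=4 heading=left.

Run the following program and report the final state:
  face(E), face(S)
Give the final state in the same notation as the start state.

x=2 y=4 heading=down

t0: x=2 y=4 heading=left
[1] after face(E): x=2 y=4 heading=right
[2] after face(S): x=2 y=4 heading=down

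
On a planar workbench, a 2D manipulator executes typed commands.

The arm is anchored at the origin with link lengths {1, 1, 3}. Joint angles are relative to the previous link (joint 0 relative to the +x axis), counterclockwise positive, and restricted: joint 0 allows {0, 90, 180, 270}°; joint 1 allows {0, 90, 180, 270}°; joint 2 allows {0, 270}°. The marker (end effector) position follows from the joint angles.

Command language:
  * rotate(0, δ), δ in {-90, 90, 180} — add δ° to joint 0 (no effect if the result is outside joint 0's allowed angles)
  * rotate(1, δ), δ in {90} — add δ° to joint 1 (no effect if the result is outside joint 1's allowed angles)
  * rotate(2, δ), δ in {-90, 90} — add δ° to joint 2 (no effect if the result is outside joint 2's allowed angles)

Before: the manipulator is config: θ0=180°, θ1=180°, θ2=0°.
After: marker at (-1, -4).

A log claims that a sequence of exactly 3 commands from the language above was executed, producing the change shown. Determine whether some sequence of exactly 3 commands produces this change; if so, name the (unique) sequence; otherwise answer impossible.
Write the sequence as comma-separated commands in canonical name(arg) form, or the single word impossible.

initial: config: θ0=180°, θ1=180°, θ2=0°
t=1 rotate(1, 90) ⇒ config: θ0=180°, θ1=270°, θ2=0°
t=2 rotate(1, 90) ⇒ config: θ0=180°, θ1=0°, θ2=0°
t=3 rotate(1, 90) ⇒ config: θ0=180°, θ1=90°, θ2=0°
uniquely the one of 216 3-step routes that fits.

rotate(1, 90), rotate(1, 90), rotate(1, 90)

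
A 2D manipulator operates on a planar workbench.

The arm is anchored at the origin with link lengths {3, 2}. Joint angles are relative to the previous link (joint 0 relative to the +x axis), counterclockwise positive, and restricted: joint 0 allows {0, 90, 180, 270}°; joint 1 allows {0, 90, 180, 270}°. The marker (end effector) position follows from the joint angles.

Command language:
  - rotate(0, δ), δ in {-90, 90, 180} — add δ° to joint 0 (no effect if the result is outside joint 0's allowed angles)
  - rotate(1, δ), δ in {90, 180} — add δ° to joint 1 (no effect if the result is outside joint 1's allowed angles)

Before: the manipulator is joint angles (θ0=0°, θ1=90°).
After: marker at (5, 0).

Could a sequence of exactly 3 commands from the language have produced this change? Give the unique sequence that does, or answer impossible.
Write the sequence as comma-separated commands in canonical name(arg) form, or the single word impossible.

t0: joint angles (θ0=0°, θ1=90°)
[1] after rotate(1, 90): joint angles (θ0=0°, θ1=180°)
[2] after rotate(1, 90): joint angles (θ0=0°, θ1=270°)
[3] after rotate(1, 90): joint angles (θ0=0°, θ1=0°)
all 125 alternatives checked — unique.

rotate(1, 90), rotate(1, 90), rotate(1, 90)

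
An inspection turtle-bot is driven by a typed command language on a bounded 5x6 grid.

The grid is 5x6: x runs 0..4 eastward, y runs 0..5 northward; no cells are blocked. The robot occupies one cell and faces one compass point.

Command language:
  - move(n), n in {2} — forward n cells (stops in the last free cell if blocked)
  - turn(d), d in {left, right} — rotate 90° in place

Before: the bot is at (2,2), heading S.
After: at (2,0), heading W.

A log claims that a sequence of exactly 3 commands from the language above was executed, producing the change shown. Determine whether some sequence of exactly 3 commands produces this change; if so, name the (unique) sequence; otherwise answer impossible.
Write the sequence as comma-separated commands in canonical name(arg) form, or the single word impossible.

key: the second move(2) runs into the grid edge before its full distance
from: at (2,2), heading S
t=1 move(2) ⇒ at (2,0), heading S
t=2 move(2) ⇒ at (2,0), heading S
t=3 turn(right) ⇒ at (2,0), heading W
all 27 alternatives checked — unique.

move(2), move(2), turn(right)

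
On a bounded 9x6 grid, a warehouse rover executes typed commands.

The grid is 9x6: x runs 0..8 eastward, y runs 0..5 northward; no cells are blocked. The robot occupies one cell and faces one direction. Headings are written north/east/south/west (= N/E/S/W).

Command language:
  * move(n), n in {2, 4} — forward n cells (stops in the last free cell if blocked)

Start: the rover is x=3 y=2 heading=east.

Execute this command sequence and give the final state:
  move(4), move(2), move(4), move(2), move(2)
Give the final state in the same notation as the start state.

x=8 y=2 heading=east

begin: x=3 y=2 heading=east
t=1 move(4) ⇒ x=7 y=2 heading=east
t=2 move(2) ⇒ x=8 y=2 heading=east
t=3 move(4) ⇒ x=8 y=2 heading=east
t=4 move(2) ⇒ x=8 y=2 heading=east
t=5 move(2) ⇒ x=8 y=2 heading=east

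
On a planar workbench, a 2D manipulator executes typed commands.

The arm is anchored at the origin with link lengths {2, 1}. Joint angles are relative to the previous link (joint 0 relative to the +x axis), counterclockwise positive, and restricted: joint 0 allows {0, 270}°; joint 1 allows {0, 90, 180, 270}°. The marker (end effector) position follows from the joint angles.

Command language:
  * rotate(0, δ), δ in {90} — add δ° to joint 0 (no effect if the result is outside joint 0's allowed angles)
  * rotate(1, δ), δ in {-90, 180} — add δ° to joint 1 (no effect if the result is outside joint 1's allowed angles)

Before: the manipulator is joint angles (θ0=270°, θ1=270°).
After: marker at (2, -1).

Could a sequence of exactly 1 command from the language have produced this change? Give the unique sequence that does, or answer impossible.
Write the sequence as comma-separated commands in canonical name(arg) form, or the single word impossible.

rotate(0, 90)

initial: joint angles (θ0=270°, θ1=270°)
[1] after rotate(0, 90): joint angles (θ0=0°, θ1=270°)
no other 1-command option fits: unique.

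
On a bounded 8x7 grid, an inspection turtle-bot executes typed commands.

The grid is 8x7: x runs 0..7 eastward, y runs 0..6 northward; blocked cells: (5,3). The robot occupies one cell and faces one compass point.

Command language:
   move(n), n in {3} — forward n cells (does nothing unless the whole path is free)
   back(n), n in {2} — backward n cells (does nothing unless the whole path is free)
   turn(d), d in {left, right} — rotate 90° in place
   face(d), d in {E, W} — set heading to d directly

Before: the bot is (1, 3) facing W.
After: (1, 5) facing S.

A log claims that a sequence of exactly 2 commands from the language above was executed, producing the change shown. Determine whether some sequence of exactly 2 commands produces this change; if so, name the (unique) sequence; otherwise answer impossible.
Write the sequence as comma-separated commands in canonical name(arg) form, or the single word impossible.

turn(left), back(2)

key: cell and facing (now S) both changed — the 2 commands mix motion and turning
from: (1, 3) facing W
[1] after turn(left): (1, 3) facing S
[2] after back(2): (1, 5) facing S
all 36 alternatives checked — unique.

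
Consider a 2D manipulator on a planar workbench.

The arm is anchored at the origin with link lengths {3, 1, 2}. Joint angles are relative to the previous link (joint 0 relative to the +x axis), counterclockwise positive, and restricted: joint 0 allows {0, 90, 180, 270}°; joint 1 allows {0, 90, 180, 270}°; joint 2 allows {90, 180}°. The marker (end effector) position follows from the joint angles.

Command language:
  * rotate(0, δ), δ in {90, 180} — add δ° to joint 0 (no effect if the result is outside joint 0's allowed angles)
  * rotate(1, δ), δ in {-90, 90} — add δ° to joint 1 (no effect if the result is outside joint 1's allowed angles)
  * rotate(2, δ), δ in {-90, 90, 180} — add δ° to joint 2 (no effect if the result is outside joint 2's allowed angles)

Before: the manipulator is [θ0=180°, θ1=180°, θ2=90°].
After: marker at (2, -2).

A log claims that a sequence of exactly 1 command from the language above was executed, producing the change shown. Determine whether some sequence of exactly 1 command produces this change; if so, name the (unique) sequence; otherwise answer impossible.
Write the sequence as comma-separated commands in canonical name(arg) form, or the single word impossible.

start: [θ0=180°, θ1=180°, θ2=90°]
1. rotate(0, 180) → [θ0=0°, θ1=180°, θ2=90°]
no rival 1-sequence matches.

rotate(0, 180)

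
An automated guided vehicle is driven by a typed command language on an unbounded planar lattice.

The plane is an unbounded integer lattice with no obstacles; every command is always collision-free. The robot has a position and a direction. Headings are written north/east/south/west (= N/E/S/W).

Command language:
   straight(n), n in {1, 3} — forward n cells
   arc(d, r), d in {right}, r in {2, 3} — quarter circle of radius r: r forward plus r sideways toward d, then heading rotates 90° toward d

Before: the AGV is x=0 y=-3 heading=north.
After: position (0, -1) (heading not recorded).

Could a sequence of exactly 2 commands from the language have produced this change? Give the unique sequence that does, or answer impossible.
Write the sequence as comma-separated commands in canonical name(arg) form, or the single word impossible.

straight(1), straight(1)

from: x=0 y=-3 heading=north
t=1 straight(1) ⇒ x=0 y=-2 heading=north
t=2 straight(1) ⇒ x=0 y=-1 heading=north
no rival 2-sequence matches.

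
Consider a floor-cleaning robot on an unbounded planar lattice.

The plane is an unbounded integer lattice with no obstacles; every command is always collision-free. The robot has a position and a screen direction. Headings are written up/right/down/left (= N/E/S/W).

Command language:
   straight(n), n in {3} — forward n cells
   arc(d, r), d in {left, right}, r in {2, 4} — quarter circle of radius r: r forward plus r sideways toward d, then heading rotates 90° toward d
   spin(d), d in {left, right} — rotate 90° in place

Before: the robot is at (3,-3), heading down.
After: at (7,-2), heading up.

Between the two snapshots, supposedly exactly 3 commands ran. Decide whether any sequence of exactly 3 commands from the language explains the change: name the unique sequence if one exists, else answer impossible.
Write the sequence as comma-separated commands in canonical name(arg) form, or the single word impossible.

key: position moved to (7,-2) AND the heading swung to N — translation plus rotation needed
start: at (3,-3), heading down
t=1 straight(3) ⇒ at (3,-6), heading down
t=2 spin(left) ⇒ at (3,-6), heading right
t=3 arc(left, 4) ⇒ at (7,-2), heading up
no other 3-command option fits: unique.

straight(3), spin(left), arc(left, 4)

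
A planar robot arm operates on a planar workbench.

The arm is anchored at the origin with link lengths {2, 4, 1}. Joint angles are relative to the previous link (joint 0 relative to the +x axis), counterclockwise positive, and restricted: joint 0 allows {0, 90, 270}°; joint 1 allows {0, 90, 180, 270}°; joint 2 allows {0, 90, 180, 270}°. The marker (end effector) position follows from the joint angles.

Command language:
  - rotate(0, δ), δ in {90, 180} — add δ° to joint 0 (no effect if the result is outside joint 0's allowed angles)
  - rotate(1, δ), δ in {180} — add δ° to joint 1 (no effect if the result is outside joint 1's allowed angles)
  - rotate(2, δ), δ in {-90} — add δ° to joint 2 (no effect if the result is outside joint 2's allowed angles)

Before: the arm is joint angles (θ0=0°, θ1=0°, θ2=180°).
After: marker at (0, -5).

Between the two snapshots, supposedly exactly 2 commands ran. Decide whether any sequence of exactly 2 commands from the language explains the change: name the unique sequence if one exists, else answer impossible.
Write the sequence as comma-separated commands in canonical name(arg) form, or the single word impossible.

rotate(0, 90), rotate(0, 180)

key: running rotate(0, 180) before rotate(0, 90) would end elsewhere — order is forced
from: joint angles (θ0=0°, θ1=0°, θ2=180°)
[1] after rotate(0, 90): joint angles (θ0=90°, θ1=0°, θ2=180°)
[2] after rotate(0, 180): joint angles (θ0=270°, θ1=0°, θ2=180°)
all 16 alternatives checked — unique.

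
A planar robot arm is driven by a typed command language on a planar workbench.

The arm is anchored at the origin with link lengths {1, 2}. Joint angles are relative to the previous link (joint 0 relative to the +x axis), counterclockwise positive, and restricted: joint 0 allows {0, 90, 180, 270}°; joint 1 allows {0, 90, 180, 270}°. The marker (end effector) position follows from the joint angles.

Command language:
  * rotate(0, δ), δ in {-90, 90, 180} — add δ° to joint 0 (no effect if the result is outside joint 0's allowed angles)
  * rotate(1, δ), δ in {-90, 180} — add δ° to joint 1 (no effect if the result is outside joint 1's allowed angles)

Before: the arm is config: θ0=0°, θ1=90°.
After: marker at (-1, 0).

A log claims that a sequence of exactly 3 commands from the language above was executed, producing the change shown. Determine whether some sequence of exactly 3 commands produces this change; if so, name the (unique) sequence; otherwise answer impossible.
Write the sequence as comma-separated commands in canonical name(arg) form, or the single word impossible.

t0: config: θ0=0°, θ1=90°
1. rotate(1, -90) → config: θ0=0°, θ1=0°
2. rotate(1, -90) → config: θ0=0°, θ1=270°
3. rotate(1, -90) → config: θ0=0°, θ1=180°
no other 3-command option fits: unique.

rotate(1, -90), rotate(1, -90), rotate(1, -90)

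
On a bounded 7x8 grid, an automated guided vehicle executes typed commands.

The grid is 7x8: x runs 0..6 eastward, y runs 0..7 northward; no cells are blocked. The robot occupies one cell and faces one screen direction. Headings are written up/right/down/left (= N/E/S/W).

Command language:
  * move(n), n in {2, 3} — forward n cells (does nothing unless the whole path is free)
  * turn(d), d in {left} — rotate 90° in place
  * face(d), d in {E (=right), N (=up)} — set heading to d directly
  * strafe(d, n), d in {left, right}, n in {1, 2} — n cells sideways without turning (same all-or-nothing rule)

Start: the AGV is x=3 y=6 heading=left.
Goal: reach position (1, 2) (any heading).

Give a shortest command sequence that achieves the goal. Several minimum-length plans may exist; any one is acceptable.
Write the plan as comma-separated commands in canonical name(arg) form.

move(2), strafe(left, 2), strafe(left, 2)

from: x=3 y=6 heading=left
1. move(2) → x=1 y=6 heading=left
2. strafe(left, 2) → x=1 y=4 heading=left
3. strafe(left, 2) → x=1 y=2 heading=left
minimal: 3 command(s), checked below 3.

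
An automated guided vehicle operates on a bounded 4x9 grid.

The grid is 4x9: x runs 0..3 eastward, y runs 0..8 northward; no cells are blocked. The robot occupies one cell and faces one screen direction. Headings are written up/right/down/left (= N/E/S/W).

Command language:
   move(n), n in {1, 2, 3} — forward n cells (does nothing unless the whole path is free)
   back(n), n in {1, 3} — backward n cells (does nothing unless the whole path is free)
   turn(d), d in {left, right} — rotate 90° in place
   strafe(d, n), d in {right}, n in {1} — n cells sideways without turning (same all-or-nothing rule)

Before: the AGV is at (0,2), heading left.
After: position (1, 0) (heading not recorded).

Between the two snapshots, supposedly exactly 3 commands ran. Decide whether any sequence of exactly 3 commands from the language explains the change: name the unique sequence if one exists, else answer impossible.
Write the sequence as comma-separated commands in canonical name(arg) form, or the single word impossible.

key: order matters: swapping back(1) and move(2) lands elsewhere
initial: at (0,2), heading left
[1] after back(1): at (1,2), heading left
[2] after turn(left): at (1,2), heading down
[3] after move(2): at (1,0), heading down
all 512 alternatives checked — unique.

back(1), turn(left), move(2)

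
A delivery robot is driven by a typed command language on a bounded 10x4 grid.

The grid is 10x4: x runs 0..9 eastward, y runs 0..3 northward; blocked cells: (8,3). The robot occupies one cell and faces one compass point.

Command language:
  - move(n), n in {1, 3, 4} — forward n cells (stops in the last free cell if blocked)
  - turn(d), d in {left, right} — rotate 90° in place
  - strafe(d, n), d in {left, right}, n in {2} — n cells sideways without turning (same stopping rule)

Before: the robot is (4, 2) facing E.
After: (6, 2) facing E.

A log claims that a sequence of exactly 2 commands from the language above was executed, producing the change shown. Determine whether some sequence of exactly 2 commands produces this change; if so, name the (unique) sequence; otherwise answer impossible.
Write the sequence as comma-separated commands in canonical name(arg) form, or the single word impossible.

key: heading stays E — no command in the sequence turns
t0: (4, 2) facing E
[1] after move(1): (5, 2) facing E
[2] after move(1): (6, 2) facing E
uniquely the one of 49 2-step routes that fits.

move(1), move(1)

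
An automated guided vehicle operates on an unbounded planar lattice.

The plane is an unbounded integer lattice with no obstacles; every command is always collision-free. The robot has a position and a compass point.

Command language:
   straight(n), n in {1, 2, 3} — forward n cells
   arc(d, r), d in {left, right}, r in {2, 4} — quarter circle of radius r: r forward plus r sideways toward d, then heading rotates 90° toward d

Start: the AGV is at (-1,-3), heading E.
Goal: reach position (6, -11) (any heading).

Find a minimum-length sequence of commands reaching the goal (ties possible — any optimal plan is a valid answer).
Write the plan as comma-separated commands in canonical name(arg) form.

t0: at (-1,-3), heading E
[1] after arc(right, 4): at (3,-7), heading S
[2] after straight(2): at (3,-9), heading S
[3] after arc(left, 2): at (5,-11), heading E
[4] after straight(1): at (6,-11), heading E
shorter routes all fall short; 4 is best.

arc(right, 4), straight(2), arc(left, 2), straight(1)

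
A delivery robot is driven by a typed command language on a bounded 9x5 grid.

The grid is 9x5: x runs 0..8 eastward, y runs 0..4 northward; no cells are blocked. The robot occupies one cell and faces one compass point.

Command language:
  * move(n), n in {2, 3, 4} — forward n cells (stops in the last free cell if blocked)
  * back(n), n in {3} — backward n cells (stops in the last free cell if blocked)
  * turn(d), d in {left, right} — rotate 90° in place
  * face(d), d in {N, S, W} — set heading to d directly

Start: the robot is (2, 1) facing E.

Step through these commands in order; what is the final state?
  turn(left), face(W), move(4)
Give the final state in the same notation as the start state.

(0, 1) facing W

t0: (2, 1) facing E
t=1 turn(left) ⇒ (2, 1) facing N
t=2 face(W) ⇒ (2, 1) facing W
t=3 move(4) ⇒ (0, 1) facing W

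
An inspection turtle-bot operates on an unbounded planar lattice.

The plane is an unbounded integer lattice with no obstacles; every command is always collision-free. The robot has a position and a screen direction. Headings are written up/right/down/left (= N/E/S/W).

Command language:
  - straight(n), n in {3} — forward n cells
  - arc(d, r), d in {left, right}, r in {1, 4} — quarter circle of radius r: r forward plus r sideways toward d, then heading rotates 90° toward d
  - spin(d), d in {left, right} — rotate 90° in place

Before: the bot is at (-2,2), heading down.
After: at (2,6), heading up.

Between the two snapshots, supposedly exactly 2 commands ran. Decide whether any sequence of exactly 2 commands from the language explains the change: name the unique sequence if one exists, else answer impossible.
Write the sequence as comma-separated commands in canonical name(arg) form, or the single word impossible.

key: cell and facing (now N) both changed — the 2 commands mix motion and turning
initial: at (-2,2), heading down
[1] after spin(left): at (-2,2), heading right
[2] after arc(left, 4): at (2,6), heading up
uniquely the one of 49 2-step routes that fits.

spin(left), arc(left, 4)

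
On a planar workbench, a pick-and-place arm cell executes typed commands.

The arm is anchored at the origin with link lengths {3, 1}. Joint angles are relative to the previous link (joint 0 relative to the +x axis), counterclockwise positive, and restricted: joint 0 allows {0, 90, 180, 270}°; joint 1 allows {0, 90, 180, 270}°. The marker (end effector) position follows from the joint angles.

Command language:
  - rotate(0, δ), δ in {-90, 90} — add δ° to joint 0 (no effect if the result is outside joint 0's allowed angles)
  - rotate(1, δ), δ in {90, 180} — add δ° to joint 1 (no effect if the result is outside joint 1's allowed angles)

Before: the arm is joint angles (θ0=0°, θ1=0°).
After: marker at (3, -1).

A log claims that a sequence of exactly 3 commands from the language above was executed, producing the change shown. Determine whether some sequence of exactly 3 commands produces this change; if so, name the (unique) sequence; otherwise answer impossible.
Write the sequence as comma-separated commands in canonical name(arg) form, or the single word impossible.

begin: joint angles (θ0=0°, θ1=0°)
1. rotate(1, 90) → joint angles (θ0=0°, θ1=90°)
2. rotate(1, 90) → joint angles (θ0=0°, θ1=180°)
3. rotate(1, 90) → joint angles (θ0=0°, θ1=270°)
uniquely the one of 64 3-step routes that fits.

rotate(1, 90), rotate(1, 90), rotate(1, 90)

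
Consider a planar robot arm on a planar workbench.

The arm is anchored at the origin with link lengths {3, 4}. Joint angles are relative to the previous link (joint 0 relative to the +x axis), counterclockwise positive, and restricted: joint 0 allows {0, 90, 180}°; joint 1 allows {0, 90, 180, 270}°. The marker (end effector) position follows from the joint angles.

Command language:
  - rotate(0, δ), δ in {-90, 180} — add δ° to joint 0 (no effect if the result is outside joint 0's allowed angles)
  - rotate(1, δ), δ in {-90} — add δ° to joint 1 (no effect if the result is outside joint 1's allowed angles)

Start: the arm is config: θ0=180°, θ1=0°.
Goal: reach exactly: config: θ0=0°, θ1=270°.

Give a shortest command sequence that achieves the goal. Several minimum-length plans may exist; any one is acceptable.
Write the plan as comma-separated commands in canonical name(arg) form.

rotate(0, 180), rotate(1, -90)

start: config: θ0=180°, θ1=0°
[1] after rotate(0, 180): config: θ0=0°, θ1=0°
[2] after rotate(1, -90): config: θ0=0°, θ1=270°
minimal: 2 command(s), checked below 2.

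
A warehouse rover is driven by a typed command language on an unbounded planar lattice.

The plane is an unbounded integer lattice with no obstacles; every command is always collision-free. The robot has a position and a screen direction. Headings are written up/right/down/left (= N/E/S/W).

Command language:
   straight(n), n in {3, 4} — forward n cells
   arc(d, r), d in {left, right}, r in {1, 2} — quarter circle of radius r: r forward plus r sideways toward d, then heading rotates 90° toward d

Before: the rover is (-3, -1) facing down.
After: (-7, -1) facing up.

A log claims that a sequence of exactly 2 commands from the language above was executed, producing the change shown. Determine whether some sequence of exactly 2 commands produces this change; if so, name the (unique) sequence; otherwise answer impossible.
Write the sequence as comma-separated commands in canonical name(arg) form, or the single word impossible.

arc(right, 2), arc(right, 2)

key: cell and facing (now N) both changed — the 2 commands mix motion and turning
begin: (-3, -1) facing down
step 1 (arc(right, 2)): (-5, -3) facing left
step 2 (arc(right, 2)): (-7, -1) facing up
uniquely the one of 36 2-step routes that fits.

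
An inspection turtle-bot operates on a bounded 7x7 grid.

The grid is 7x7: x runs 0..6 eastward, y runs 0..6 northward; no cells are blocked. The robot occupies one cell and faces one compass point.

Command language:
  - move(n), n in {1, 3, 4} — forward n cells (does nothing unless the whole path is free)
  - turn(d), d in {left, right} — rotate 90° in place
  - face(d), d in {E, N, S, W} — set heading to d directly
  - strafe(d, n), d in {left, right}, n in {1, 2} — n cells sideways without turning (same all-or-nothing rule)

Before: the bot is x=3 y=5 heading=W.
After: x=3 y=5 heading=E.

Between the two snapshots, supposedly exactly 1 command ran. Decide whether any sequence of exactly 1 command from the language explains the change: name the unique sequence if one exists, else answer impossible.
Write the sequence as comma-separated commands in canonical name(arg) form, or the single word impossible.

face(E)

key: parked at (3,5) the whole time — nothing moves the robot
t0: x=3 y=5 heading=W
1. face(E) → x=3 y=5 heading=E
uniquely the one of 13 1-step routes that fits.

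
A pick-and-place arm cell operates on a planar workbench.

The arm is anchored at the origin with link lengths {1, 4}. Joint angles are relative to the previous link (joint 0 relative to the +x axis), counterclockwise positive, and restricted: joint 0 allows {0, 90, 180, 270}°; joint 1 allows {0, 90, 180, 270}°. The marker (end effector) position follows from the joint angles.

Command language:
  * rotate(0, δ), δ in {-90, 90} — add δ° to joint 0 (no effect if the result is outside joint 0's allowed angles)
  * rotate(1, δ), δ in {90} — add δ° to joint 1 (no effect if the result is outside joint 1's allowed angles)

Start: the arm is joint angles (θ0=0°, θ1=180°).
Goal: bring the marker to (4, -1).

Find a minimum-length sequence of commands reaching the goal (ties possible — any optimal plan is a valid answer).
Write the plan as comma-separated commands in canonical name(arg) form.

t0: joint angles (θ0=0°, θ1=180°)
step 1 (rotate(0, -90)): joint angles (θ0=270°, θ1=180°)
step 2 (rotate(1, 90)): joint angles (θ0=270°, θ1=270°)
step 3 (rotate(1, 90)): joint angles (θ0=270°, θ1=0°)
step 4 (rotate(1, 90)): joint angles (θ0=270°, θ1=90°)
shorter routes all fall short; 4 is best.

rotate(0, -90), rotate(1, 90), rotate(1, 90), rotate(1, 90)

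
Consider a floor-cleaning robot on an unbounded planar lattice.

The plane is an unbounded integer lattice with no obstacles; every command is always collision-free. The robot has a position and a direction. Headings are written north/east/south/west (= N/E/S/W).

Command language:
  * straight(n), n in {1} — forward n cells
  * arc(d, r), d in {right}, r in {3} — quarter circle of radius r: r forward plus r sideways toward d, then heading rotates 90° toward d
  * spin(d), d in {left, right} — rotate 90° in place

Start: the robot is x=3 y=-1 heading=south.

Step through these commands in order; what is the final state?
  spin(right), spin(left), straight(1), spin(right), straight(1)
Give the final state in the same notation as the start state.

from: x=3 y=-1 heading=south
t=1 spin(right) ⇒ x=3 y=-1 heading=west
t=2 spin(left) ⇒ x=3 y=-1 heading=south
t=3 straight(1) ⇒ x=3 y=-2 heading=south
t=4 spin(right) ⇒ x=3 y=-2 heading=west
t=5 straight(1) ⇒ x=2 y=-2 heading=west

x=2 y=-2 heading=west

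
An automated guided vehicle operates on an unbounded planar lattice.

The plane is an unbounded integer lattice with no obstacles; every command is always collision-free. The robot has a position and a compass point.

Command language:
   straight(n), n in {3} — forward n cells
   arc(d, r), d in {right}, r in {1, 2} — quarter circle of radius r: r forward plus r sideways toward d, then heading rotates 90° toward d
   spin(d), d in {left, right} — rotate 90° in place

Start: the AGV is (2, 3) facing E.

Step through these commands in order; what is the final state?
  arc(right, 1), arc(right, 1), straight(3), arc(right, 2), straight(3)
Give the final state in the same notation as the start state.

(-3, 6) facing N

start: (2, 3) facing E
1. arc(right, 1) → (3, 2) facing S
2. arc(right, 1) → (2, 1) facing W
3. straight(3) → (-1, 1) facing W
4. arc(right, 2) → (-3, 3) facing N
5. straight(3) → (-3, 6) facing N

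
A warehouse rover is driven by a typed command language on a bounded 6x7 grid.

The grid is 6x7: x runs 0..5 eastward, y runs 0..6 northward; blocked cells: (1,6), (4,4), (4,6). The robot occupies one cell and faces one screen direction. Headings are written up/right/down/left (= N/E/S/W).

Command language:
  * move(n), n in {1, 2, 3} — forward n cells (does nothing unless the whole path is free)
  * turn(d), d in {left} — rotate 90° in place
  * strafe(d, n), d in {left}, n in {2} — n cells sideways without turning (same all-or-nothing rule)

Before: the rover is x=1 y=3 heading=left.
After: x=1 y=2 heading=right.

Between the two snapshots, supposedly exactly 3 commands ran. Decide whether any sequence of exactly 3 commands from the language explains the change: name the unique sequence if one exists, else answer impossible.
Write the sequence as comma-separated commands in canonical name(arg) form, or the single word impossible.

key: position moved to (1,2) AND the heading swung to E — translation plus rotation needed
initial: x=1 y=3 heading=left
t=1 turn(left) ⇒ x=1 y=3 heading=down
t=2 move(1) ⇒ x=1 y=2 heading=down
t=3 turn(left) ⇒ x=1 y=2 heading=right
all 125 alternatives checked — unique.

turn(left), move(1), turn(left)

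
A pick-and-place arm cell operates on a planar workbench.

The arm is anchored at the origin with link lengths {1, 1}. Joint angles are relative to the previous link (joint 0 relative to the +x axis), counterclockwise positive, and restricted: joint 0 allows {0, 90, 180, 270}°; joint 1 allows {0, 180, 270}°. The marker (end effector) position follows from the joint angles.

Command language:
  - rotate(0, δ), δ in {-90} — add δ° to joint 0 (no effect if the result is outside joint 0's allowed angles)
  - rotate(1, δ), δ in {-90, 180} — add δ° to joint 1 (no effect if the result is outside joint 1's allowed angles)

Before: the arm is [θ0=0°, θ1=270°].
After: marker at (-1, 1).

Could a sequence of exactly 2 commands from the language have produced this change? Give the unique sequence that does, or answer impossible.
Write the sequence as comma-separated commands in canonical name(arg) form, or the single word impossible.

from: [θ0=0°, θ1=270°]
step 1 (rotate(0, -90)): [θ0=270°, θ1=270°]
step 2 (rotate(0, -90)): [θ0=180°, θ1=270°]
no rival 2-sequence matches.

rotate(0, -90), rotate(0, -90)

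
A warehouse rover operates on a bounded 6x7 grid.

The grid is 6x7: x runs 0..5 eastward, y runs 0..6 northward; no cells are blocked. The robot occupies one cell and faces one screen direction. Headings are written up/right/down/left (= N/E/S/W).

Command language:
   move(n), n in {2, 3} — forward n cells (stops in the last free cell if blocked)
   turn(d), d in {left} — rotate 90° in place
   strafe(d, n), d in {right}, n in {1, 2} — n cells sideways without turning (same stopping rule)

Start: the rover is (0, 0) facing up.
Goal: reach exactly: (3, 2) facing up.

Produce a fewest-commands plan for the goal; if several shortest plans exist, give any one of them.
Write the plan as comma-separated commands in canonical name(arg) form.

move(2), strafe(right, 2), strafe(right, 1)

start: (0, 0) facing up
step 1 (move(2)): (0, 2) facing up
step 2 (strafe(right, 2)): (2, 2) facing up
step 3 (strafe(right, 1)): (3, 2) facing up
nothing shorter than 3 reaches the goal.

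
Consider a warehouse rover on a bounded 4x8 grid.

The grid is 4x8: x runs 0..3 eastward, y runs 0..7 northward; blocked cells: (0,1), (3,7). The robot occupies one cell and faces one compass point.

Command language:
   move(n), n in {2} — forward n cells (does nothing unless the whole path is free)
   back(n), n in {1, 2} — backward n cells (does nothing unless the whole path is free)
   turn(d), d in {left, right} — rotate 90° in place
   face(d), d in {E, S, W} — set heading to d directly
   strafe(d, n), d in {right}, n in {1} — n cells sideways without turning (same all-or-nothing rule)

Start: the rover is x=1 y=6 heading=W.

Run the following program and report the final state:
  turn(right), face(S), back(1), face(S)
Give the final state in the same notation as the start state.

from: x=1 y=6 heading=W
1. turn(right) → x=1 y=6 heading=N
2. face(S) → x=1 y=6 heading=S
3. back(1) → x=1 y=7 heading=S
4. face(S) → x=1 y=7 heading=S

x=1 y=7 heading=S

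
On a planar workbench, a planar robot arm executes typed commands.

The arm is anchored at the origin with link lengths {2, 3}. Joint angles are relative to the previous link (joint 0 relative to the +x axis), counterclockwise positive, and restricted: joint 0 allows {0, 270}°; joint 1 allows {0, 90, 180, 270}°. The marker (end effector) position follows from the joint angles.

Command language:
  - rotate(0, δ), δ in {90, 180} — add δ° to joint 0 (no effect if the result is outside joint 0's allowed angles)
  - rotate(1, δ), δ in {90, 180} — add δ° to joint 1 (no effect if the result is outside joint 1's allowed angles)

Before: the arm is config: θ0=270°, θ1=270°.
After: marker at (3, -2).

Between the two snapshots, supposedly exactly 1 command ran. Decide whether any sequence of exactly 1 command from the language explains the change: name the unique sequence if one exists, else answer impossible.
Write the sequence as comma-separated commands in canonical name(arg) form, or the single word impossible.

rotate(1, 180)

t0: config: θ0=270°, θ1=270°
step 1 (rotate(1, 180)): config: θ0=270°, θ1=90°
no other 1-command option fits: unique.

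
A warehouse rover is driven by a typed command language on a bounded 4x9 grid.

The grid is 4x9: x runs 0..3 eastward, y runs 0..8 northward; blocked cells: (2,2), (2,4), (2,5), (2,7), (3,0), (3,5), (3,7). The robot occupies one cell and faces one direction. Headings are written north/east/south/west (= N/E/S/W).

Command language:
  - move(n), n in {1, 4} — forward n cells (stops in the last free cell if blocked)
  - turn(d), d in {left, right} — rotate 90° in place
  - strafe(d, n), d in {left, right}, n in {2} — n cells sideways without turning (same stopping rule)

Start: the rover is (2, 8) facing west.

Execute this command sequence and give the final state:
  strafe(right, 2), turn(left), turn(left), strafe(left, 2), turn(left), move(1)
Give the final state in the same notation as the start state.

start: (2, 8) facing west
[1] after strafe(right, 2): (2, 8) facing west
[2] after turn(left): (2, 8) facing south
[3] after turn(left): (2, 8) facing east
[4] after strafe(left, 2): (2, 8) facing east
[5] after turn(left): (2, 8) facing north
[6] after move(1): (2, 8) facing north

(2, 8) facing north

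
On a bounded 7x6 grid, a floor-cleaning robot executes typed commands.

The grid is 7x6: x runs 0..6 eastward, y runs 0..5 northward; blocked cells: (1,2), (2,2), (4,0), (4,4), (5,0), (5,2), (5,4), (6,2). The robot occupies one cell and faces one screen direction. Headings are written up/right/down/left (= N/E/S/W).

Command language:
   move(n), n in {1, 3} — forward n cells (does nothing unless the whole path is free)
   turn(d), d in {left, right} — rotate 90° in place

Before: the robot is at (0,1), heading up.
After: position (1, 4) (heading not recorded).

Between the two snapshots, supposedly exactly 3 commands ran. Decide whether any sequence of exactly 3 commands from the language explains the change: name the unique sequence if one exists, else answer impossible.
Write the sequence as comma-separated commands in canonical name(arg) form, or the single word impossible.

move(3), turn(right), move(1)

key: order matters: swapping move(3) and move(1) lands elsewhere
from: at (0,1), heading up
step 1 (move(3)): at (0,4), heading up
step 2 (turn(right)): at (0,4), heading right
step 3 (move(1)): at (1,4), heading right
uniquely the one of 64 3-step routes that fits.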